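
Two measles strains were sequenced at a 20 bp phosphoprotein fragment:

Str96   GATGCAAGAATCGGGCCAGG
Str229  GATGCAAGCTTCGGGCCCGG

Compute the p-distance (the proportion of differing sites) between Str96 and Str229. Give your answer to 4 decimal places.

Differing sites — 9:A/C; 10:A/T; 18:A/C.
There are 3 differences over 20 sites, so p = 3/20 = 0.1500.

0.1500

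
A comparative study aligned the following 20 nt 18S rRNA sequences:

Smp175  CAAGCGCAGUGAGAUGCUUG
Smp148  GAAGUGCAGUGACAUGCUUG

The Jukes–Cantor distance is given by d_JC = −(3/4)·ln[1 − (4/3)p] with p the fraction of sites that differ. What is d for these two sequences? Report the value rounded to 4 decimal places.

The sequences differ at positions 1 (C/G), 5 (C/U), 13 (G/C).
p = 3/20 = 0.150000.
d = −0.75 · ln(1 − (4/3)·0.150000) = −0.75 · ln(0.800000) = −0.75 · (-0.223144) = 0.1674.

0.1674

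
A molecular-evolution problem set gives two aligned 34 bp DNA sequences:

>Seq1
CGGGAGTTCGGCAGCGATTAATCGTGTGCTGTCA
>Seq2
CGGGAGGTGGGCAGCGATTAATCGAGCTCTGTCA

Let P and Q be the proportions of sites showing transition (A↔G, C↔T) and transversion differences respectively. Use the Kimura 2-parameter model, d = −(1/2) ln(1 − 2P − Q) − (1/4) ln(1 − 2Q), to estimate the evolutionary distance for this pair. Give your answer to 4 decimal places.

0.1641

Differing sites — 7:T/G (Tv); 9:C/G (Tv); 25:T/A (Tv); 27:T/C (Ti); 28:G/T (Tv).
Of the 5 differences, 1 transition and 4 transversions over 34 sites: P = 1/34 = 0.029412, Q = 4/34 = 0.117647.
d = −0.5·ln(0.823529) − 0.25·ln(0.764706) = −0.5·(-0.194157) − 0.25·(-0.268264) = 0.1641.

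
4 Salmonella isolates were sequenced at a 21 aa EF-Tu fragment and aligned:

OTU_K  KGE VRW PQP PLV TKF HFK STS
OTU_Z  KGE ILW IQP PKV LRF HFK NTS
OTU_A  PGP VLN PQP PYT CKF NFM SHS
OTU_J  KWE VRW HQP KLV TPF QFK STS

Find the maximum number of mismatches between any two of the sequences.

14

Pairwise Hamming distances:
  OTU_K vs OTU_Z: 7
  OTU_K vs OTU_A: 10
  OTU_K vs OTU_J: 5
  OTU_Z vs OTU_A: 13
  OTU_Z vs OTU_J: 10
  OTU_A vs OTU_J: 14
The largest is 14, between OTU_A and OTU_J.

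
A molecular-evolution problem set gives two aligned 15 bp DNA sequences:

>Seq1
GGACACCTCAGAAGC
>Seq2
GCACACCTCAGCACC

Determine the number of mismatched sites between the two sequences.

3

The sequences differ at positions 2 (G/C), 12 (A/C), 14 (G/C).
That gives 3 mismatches out of 15 aligned sites, so the Hamming distance is 3.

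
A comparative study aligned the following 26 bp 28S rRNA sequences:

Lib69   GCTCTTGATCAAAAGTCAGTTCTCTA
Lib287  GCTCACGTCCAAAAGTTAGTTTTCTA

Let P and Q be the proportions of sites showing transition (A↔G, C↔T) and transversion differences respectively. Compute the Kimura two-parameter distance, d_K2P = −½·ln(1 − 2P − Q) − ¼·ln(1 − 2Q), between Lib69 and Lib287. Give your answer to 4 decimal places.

0.2845

Differing sites — 5:T/A (Tv); 6:T/C (Ti); 8:A/T (Tv); 9:T/C (Ti); 17:C/T (Ti); 22:C/T (Ti).
Of the 6 differences, 4 transitions and 2 transversions over 26 sites: P = 4/26 = 0.153846, Q = 2/26 = 0.076923.
d = −0.5·ln(0.615385) − 0.25·ln(0.846154) = −0.5·(-0.485507) − 0.25·(-0.167054) = 0.2845.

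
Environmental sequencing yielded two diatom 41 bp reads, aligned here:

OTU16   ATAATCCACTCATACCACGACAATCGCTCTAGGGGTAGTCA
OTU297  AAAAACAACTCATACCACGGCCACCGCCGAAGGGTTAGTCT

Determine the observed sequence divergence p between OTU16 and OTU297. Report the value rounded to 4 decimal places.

The sequences differ at positions 2 (T/A), 5 (T/A), 7 (C/A), 20 (A/G), 22 (A/C), 24 (T/C), 28 (T/C), 29 (C/G), 30 (T/A), 35 (G/T), 41 (A/T).
There are 11 differences over 41 sites, so p = 11/41 = 0.2683.

0.2683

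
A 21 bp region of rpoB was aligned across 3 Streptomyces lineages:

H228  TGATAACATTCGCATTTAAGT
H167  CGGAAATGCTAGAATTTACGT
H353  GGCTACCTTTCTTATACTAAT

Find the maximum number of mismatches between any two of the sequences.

15

Pairwise Hamming distances:
  H228 vs H167: 9
  H228 vs H353: 10
  H167 vs H353: 15
The largest is 15, between H167 and H353.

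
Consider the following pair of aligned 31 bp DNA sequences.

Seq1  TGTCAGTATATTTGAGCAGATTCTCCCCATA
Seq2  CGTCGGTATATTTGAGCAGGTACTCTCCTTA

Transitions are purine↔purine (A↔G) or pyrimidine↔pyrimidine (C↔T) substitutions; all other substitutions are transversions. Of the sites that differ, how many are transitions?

4

Differing sites — 1:T/C (Ti); 5:A/G (Ti); 20:A/G (Ti); 22:T/A (Tv); 26:C/T (Ti); 29:A/T (Tv).
Of the 6 differences, 4 transitions and 2 transversions, so the answer is 4.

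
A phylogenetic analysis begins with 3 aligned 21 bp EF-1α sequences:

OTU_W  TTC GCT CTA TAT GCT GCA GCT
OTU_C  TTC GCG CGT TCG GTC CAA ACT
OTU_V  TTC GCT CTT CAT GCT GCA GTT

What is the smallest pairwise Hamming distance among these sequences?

3

Pairwise Hamming distances:
  OTU_W vs OTU_C: 10
  OTU_W vs OTU_V: 3
  OTU_C vs OTU_V: 11
The smallest is 3, between OTU_W and OTU_V.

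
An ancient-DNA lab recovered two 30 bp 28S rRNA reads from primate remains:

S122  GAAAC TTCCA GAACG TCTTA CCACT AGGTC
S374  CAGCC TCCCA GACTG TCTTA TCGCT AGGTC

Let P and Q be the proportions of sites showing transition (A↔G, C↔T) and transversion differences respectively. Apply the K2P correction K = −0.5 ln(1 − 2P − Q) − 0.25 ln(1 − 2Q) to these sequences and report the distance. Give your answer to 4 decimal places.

The sequences differ at positions 1 (G/C, transversion), 3 (A/G, transition), 4 (A/C, transversion), 7 (T/C, transition), 13 (A/C, transversion), 14 (C/T, transition), 21 (C/T, transition), 23 (A/G, transition).
Of the 8 differences, 5 transitions and 3 transversions over 30 sites: P = 5/30 = 0.166667, Q = 3/30 = 0.100000.
d = −0.5·ln(0.566666) − 0.25·ln(0.800000) = −0.5·(-0.567985) − 0.25·(-0.223144) = 0.3398.

0.3398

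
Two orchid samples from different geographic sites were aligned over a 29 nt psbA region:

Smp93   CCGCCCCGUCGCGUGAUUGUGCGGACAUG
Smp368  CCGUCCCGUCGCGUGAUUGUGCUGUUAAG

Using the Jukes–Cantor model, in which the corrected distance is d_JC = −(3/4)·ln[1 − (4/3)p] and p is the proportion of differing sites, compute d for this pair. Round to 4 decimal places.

Differing sites — 4:C/U; 23:G/U; 25:A/U; 26:C/U; 28:U/A.
p = 5/29 = 0.172414.
d = −0.75 · ln(1 − (4/3)·0.172414) = −0.75 · ln(0.770115) = −0.75 · (-0.261215) = 0.1959.

0.1959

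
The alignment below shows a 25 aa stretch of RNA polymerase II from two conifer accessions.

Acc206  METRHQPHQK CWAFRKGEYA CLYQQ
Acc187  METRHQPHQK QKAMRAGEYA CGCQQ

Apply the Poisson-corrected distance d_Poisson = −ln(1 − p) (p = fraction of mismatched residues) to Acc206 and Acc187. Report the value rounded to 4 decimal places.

0.2744

Differing sites — 11:C/Q; 12:W/K; 14:F/M; 16:K/A; 22:L/G; 23:Y/C.
p = 6/25 = 0.240000.
d = −ln(1 − 0.240000) = −ln(0.760000) = 0.2744.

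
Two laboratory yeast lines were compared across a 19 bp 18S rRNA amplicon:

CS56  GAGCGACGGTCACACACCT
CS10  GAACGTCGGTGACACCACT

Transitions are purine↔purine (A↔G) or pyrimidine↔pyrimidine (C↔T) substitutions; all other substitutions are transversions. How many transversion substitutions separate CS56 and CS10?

Differing sites — 3:G/A (Ti); 6:A/T (Tv); 11:C/G (Tv); 16:A/C (Tv); 17:C/A (Tv).
Of the 5 differences, 1 transition and 4 transversions, so the answer is 4.

4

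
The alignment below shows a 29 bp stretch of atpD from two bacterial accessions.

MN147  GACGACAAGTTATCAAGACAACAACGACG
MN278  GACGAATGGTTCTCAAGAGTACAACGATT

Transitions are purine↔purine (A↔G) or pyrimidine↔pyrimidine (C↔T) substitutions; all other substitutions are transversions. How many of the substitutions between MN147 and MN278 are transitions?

Differing sites — 6:C/A (Tv); 7:A/T (Tv); 8:A/G (Ti); 12:A/C (Tv); 19:C/G (Tv); 20:A/T (Tv); 28:C/T (Ti); 29:G/T (Tv).
Of the 8 differences, 2 transitions and 6 transversions, so the answer is 2.

2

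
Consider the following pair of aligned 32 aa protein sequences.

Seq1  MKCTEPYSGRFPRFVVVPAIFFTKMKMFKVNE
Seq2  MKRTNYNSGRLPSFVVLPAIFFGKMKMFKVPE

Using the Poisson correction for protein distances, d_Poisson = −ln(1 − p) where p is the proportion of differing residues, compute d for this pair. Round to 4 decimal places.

Differing sites — 3:C/R; 5:E/N; 6:P/Y; 7:Y/N; 11:F/L; 13:R/S; 17:V/L; 23:T/G; 31:N/P.
p = 9/32 = 0.281250.
d = −ln(1 − 0.281250) = −ln(0.718750) = 0.3302.

0.3302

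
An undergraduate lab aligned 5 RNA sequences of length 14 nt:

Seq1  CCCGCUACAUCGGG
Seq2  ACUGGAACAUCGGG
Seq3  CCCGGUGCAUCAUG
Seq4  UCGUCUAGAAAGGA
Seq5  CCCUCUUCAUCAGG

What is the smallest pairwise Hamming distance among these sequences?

Pairwise Hamming distances:
  Seq1 vs Seq2: 4
  Seq1 vs Seq3: 4
  Seq1 vs Seq4: 7
  Seq1 vs Seq5: 3
  Seq2 vs Seq3: 6
  Seq2 vs Seq4: 9
  Seq2 vs Seq5: 7
  Seq3 vs Seq4: 11
  Seq3 vs Seq5: 4
  Seq4 vs Seq5: 8
The smallest is 3, between Seq1 and Seq5.

3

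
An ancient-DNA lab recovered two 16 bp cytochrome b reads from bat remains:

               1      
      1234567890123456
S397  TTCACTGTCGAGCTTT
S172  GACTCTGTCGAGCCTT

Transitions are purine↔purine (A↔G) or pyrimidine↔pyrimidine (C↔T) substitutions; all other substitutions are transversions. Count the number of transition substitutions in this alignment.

1

Mismatches occur at site 1 (T↔G, transversion), site 2 (T↔A, transversion), site 4 (A↔T, transversion), site 14 (T↔C, transition).
Of the 4 differences, 1 transition and 3 transversions, so the answer is 1.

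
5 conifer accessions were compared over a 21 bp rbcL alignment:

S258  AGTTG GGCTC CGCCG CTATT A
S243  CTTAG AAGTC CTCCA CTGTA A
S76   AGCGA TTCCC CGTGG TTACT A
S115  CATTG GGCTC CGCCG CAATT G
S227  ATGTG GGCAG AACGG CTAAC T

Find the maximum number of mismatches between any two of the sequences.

17

Pairwise Hamming distances:
  S258 vs S243: 10
  S258 vs S76: 10
  S258 vs S115: 4
  S258 vs S227: 10
  S243 vs S76: 17
  S243 vs S115: 11
  S243 vs S227: 16
  S76 vs S115: 14
  S76 vs S227: 15
  S115 vs S227: 12
The largest is 17, between S243 and S76.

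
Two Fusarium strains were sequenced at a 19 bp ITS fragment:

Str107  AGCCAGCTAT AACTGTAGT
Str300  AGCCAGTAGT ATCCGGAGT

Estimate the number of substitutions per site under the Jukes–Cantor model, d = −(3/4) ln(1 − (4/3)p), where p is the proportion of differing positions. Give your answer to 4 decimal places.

The sequences differ at positions 7 (C/T), 8 (T/A), 9 (A/G), 12 (A/T), 14 (T/C), 16 (T/G).
p = 6/19 = 0.315789.
d = −0.75 · ln(1 − (4/3)·0.315789) = −0.75 · ln(0.578948) = −0.75 · (-0.546543) = 0.4099.

0.4099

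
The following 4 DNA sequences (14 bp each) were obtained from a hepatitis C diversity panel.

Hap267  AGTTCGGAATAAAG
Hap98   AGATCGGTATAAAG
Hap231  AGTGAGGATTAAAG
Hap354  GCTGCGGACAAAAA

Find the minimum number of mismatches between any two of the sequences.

2

Pairwise Hamming distances:
  Hap267 vs Hap98: 2
  Hap267 vs Hap231: 3
  Hap267 vs Hap354: 6
  Hap98 vs Hap231: 5
  Hap98 vs Hap354: 8
  Hap231 vs Hap354: 6
The smallest is 2, between Hap267 and Hap98.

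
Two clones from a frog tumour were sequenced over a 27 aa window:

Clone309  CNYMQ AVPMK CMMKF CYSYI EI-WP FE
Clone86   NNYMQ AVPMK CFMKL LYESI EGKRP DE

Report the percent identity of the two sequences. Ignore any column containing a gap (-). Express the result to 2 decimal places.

Excluding the 1 gap column leaves 26 comparable sites.
Differing sites — 1:C/N; 12:M/F; 15:F/L; 16:C/L; 18:S/E; 19:Y/S; 22:I/G; 24:W/R; 26:F/D.
17 of the 26 comparable sites match, so the percent identity is 17/26 × 100 = 65.38%.

65.38%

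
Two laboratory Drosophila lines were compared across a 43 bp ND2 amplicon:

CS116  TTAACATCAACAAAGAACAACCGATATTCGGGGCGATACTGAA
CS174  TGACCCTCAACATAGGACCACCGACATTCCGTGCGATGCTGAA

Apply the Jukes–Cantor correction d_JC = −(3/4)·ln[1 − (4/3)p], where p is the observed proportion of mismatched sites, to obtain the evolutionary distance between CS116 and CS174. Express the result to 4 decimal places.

0.2784

Differing sites — 2:T/G; 4:A/C; 6:A/C; 13:A/T; 16:A/G; 19:A/C; 25:T/C; 30:G/C; 32:G/T; 38:A/G.
p = 10/43 = 0.232558.
d = −0.75 · ln(1 − (4/3)·0.232558) = −0.75 · ln(0.689923) = −0.75 · (-0.371175) = 0.2784.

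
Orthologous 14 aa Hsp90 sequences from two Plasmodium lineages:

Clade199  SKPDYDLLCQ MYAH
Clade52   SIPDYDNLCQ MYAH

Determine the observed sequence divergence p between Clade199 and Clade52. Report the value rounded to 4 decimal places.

0.1429

The sequences differ at positions 2 (K/I), 7 (L/N).
There are 2 differences over 14 sites, so p = 2/14 = 0.1429.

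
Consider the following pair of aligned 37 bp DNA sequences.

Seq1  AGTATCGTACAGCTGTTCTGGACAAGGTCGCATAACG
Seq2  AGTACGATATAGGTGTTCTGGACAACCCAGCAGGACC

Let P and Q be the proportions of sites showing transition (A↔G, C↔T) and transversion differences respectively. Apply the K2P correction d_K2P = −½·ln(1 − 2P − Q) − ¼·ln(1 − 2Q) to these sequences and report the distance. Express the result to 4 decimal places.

0.4264

Mismatches occur at site 5 (T↔C, transition), site 6 (C↔G, transversion), site 7 (G↔A, transition), site 10 (C↔T, transition), site 13 (C↔G, transversion), site 26 (G↔C, transversion), site 27 (G↔C, transversion), site 28 (T↔C, transition), site 29 (C↔A, transversion), site 33 (T↔G, transversion), site 34 (A↔G, transition), site 37 (G↔C, transversion).
Of the 12 differences, 5 transitions and 7 transversions over 37 sites: P = 5/37 = 0.135135, Q = 7/37 = 0.189189.
d = −0.5·ln(0.540541) − 0.25·ln(0.621622) = −0.5·(-0.615185) − 0.25·(-0.475423) = 0.4264.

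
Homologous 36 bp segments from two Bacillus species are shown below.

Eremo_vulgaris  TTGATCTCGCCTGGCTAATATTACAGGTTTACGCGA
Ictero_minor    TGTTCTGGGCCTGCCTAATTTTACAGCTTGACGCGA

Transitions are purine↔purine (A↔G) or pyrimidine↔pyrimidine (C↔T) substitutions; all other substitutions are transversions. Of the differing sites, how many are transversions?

The sequences differ at positions 2 (T/G, transversion), 3 (G/T, transversion), 4 (A/T, transversion), 5 (T/C, transition), 6 (C/T, transition), 7 (T/G, transversion), 8 (C/G, transversion), 14 (G/C, transversion), 20 (A/T, transversion), 27 (G/C, transversion), 30 (T/G, transversion).
Of the 11 differences, 2 transitions and 9 transversions, so the answer is 9.

9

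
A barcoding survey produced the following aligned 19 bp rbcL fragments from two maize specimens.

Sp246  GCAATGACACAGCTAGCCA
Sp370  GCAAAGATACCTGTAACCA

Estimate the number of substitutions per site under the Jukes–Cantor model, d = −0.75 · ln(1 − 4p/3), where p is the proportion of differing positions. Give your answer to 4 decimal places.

0.4099

Differing sites — 5:T/A; 8:C/T; 11:A/C; 12:G/T; 13:C/G; 16:G/A.
p = 6/19 = 0.315789.
d = −0.75 · ln(1 − (4/3)·0.315789) = −0.75 · ln(0.578948) = −0.75 · (-0.546543) = 0.4099.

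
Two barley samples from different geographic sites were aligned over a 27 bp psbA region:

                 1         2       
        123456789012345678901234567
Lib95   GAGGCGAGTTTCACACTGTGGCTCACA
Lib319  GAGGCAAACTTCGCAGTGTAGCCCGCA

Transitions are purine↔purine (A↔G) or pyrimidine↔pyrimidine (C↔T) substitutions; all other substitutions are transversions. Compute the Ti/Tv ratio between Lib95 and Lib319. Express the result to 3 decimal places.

7.000

Differing sites — 6:G/A (Ti); 8:G/A (Ti); 9:T/C (Ti); 13:A/G (Ti); 16:C/G (Tv); 20:G/A (Ti); 23:T/C (Ti); 25:A/G (Ti).
Of the 8 differences, 7 transitions and 1 transversion, so Ti/Tv = 7/1 = 7.000.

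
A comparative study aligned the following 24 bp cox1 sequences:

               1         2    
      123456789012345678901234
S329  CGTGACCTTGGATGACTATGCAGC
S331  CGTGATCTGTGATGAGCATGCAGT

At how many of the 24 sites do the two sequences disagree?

Differing sites — 6:C/T; 9:T/G; 10:G/T; 16:C/G; 17:T/C; 24:C/T.
That gives 6 mismatches out of 24 aligned sites, so the Hamming distance is 6.

6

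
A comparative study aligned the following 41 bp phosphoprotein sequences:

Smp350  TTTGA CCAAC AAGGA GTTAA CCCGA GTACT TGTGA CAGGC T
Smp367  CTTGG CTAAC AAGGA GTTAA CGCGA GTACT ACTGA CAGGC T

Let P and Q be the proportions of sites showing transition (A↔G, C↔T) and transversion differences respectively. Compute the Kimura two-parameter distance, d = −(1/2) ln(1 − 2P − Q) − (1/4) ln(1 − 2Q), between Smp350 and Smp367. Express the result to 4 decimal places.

0.1635

Mismatches occur at site 1 (T→C, transition), site 5 (A→G, transition), site 7 (C→T, transition), site 22 (C→G, transversion), site 31 (T→A, transversion), site 32 (G→C, transversion).
Of the 6 differences, 3 transitions and 3 transversions over 41 sites: P = 3/41 = 0.073171, Q = 3/41 = 0.073171.
d = −0.5·ln(0.780487) − 0.25·ln(0.853658) = −0.5·(-0.247837) − 0.25·(-0.158225) = 0.1635.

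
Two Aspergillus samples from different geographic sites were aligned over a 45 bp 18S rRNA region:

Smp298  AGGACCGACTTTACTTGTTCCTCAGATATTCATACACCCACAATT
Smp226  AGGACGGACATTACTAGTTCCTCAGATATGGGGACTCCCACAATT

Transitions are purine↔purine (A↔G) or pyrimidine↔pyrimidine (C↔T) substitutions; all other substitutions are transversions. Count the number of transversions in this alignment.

7

Mismatches occur at site 6 (C→G, transversion), site 10 (T→A, transversion), site 16 (T→A, transversion), site 30 (T→G, transversion), site 31 (C→G, transversion), site 32 (A→G, transition), site 33 (T→G, transversion), site 36 (A→T, transversion).
Of the 8 differences, 1 transition and 7 transversions, so the answer is 7.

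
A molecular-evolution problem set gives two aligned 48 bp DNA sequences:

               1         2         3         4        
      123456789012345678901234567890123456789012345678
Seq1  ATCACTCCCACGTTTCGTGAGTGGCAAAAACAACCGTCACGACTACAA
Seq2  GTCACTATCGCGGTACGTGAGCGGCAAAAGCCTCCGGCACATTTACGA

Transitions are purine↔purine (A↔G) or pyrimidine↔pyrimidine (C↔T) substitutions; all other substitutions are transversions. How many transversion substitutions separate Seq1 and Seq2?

Differing sites — 1:A/G (Ti); 7:C/A (Tv); 8:C/T (Ti); 10:A/G (Ti); 13:T/G (Tv); 15:T/A (Tv); 22:T/C (Ti); 30:A/G (Ti); 32:A/C (Tv); 33:A/T (Tv); 37:T/G (Tv); 41:G/A (Ti); 42:A/T (Tv); 43:C/T (Ti); 47:A/G (Ti).
Of the 15 differences, 8 transitions and 7 transversions, so the answer is 7.

7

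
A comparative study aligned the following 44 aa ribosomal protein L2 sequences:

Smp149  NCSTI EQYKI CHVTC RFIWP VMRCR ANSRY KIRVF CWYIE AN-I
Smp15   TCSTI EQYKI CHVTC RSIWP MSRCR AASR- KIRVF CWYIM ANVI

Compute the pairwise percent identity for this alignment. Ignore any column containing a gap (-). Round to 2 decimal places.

85.71%

Excluding the 2 gap columns leaves 42 comparable sites.
Differing sites — 1:N/T; 17:F/S; 21:V/M; 22:M/S; 27:N/A; 40:E/M.
36 of the 42 comparable sites match, so the percent identity is 36/42 × 100 = 85.71%.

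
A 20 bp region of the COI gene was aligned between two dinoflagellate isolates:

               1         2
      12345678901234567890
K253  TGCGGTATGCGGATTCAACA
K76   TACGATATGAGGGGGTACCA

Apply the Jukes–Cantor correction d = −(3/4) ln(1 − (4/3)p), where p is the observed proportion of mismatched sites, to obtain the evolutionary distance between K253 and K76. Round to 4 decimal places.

0.5716

Mismatches occur at site 2 (G/A), site 5 (G/A), site 10 (C/A), site 13 (A/G), site 14 (T/G), site 15 (T/G), site 16 (C/T), site 18 (A/C).
p = 8/20 = 0.400000.
d = −0.75 · ln(1 − (4/3)·0.400000) = −0.75 · ln(0.466667) = −0.75 · (-0.762139) = 0.5716.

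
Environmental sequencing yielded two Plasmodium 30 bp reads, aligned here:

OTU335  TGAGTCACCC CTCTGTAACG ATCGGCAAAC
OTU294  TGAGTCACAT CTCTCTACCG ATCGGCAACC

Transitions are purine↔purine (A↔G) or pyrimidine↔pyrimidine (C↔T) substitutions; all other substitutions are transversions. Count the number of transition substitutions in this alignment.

1

Mismatches occur at site 9 (C→A, transversion), site 10 (C→T, transition), site 15 (G→C, transversion), site 18 (A→C, transversion), site 29 (A→C, transversion).
Of the 5 differences, 1 transition and 4 transversions, so the answer is 1.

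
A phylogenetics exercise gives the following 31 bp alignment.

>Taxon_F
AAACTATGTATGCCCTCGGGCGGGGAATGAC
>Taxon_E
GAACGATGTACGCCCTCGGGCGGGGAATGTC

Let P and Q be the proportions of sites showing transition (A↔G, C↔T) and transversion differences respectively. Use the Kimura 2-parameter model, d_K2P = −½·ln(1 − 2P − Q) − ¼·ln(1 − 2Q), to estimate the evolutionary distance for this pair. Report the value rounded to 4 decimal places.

0.1421

Mismatches occur at site 1 (A↔G, transition), site 5 (T↔G, transversion), site 11 (T↔C, transition), site 30 (A↔T, transversion).
Of the 4 differences, 2 transitions and 2 transversions over 31 sites: P = 2/31 = 0.064516, Q = 2/31 = 0.064516.
d = −0.5·ln(0.806452) − 0.25·ln(0.870968) = −0.5·(-0.215111) − 0.25·(-0.138150) = 0.1421.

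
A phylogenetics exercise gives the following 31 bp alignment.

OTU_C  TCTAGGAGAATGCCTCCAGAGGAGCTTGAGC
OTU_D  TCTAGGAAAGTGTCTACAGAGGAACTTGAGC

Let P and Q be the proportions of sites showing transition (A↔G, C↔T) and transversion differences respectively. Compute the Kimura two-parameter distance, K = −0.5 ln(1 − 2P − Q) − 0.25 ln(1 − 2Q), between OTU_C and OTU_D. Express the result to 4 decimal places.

Mismatches occur at site 8 (G/A, transition), site 10 (A/G, transition), site 13 (C/T, transition), site 16 (C/A, transversion), site 24 (G/A, transition).
Of the 5 differences, 4 transitions and 1 transversion over 31 sites: P = 4/31 = 0.129032, Q = 1/31 = 0.032258.
d = −0.5·ln(0.709678) − 0.25·ln(0.935484) = −0.5·(-0.342944) − 0.25·(-0.066691) = 0.1881.

0.1881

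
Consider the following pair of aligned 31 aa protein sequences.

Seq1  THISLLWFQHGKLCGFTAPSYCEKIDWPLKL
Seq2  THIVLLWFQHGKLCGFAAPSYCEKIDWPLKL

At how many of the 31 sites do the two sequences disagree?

Differing sites — 4:S/V; 17:T/A.
That gives 2 mismatches out of 31 aligned sites, so the Hamming distance is 2.

2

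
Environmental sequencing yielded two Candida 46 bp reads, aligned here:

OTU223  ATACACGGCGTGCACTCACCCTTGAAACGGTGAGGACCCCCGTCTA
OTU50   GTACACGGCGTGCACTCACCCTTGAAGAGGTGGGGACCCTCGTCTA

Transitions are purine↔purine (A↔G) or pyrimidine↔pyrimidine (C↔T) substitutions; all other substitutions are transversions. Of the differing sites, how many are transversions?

Mismatches occur at site 1 (A↔G, transition), site 27 (A↔G, transition), site 28 (C↔A, transversion), site 33 (A↔G, transition), site 40 (C↔T, transition).
Of the 5 differences, 4 transitions and 1 transversion, so the answer is 1.

1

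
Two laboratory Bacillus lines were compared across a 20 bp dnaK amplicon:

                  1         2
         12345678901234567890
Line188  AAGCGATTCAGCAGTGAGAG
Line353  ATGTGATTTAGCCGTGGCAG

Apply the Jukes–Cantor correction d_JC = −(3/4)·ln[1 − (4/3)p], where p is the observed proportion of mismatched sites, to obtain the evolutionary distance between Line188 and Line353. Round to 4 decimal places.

Mismatches occur at site 2 (A→T), site 4 (C→T), site 9 (C→T), site 13 (A→C), site 17 (A→G), site 18 (G→C).
p = 6/20 = 0.300000.
d = −0.75 · ln(1 − (4/3)·0.300000) = −0.75 · ln(0.600000) = −0.75 · (-0.510826) = 0.3831.

0.3831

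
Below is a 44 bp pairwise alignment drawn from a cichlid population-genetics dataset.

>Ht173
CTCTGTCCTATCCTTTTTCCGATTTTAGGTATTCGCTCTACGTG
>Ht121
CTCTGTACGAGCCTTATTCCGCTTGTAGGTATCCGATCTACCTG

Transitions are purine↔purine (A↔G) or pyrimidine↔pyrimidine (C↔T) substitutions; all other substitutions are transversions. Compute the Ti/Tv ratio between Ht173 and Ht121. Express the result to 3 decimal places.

0.125

The sequences differ at positions 7 (C/A, transversion), 9 (T/G, transversion), 11 (T/G, transversion), 16 (T/A, transversion), 22 (A/C, transversion), 25 (T/G, transversion), 33 (T/C, transition), 36 (C/A, transversion), 42 (G/C, transversion).
Of the 9 differences, 1 transition and 8 transversions, so Ti/Tv = 1/8 = 0.125.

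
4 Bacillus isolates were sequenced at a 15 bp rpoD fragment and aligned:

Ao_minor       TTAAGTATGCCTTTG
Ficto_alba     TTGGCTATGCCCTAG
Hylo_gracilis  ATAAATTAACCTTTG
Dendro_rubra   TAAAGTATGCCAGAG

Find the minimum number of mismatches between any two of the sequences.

4

Pairwise Hamming distances:
  Ao_minor vs Ficto_alba: 5
  Ao_minor vs Hylo_gracilis: 5
  Ao_minor vs Dendro_rubra: 4
  Ficto_alba vs Hylo_gracilis: 9
  Ficto_alba vs Dendro_rubra: 6
  Hylo_gracilis vs Dendro_rubra: 9
The smallest is 4, between Ao_minor and Dendro_rubra.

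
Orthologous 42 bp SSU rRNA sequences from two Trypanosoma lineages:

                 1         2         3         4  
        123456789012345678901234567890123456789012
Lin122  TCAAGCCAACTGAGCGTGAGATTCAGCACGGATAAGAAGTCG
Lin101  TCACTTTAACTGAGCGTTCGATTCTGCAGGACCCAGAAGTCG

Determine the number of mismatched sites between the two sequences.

Differing sites — 4:A/C; 5:G/T; 6:C/T; 7:C/T; 18:G/T; 19:A/C; 25:A/T; 29:C/G; 31:G/A; 32:A/C; 33:T/C; 34:A/C.
That gives 12 mismatches out of 42 aligned sites, so the Hamming distance is 12.

12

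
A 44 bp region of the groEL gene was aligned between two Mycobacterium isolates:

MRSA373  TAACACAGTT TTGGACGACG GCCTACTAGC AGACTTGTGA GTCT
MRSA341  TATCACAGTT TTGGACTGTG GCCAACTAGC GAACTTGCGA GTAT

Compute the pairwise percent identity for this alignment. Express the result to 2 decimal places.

Differing sites — 3:A/T; 17:G/T; 18:A/G; 19:C/T; 24:T/A; 31:A/G; 32:G/A; 38:T/C; 43:C/A.
35 of the 44 sites match, so the percent identity is 35/44 × 100 = 79.55%.

79.55%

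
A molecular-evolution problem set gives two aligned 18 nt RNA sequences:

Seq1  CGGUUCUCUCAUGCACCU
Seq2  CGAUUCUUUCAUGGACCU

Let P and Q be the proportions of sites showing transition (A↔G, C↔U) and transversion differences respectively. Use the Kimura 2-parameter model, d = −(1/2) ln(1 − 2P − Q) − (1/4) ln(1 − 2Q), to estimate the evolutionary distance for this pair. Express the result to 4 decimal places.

The sequences differ at positions 3 (G/A, transition), 8 (C/U, transition), 14 (C/G, transversion).
Of the 3 differences, 2 transitions and 1 transversion over 18 sites: P = 2/18 = 0.111111, Q = 1/18 = 0.055556.
d = −0.5·ln(0.722222) − 0.25·ln(0.888888) = −0.5·(-0.325423) − 0.25·(-0.117784) = 0.1922.

0.1922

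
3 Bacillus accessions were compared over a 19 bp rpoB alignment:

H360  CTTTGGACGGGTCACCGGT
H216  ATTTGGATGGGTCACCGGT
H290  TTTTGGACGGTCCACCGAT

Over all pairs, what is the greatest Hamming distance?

Pairwise Hamming distances:
  H360 vs H216: 2
  H360 vs H290: 4
  H216 vs H290: 5
The largest is 5, between H216 and H290.

5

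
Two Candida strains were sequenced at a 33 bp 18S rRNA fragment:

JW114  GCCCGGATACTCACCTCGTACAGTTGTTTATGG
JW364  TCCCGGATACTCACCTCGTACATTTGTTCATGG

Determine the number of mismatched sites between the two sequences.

3

The sequences differ at positions 1 (G/T), 23 (G/T), 29 (T/C).
That gives 3 mismatches out of 33 aligned sites, so the Hamming distance is 3.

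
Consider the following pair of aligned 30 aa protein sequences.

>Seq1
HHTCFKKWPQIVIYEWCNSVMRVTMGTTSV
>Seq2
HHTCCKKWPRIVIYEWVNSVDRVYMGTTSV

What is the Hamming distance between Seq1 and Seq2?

5

The sequences differ at positions 5 (F/C), 10 (Q/R), 17 (C/V), 21 (M/D), 24 (T/Y).
That gives 5 mismatches out of 30 aligned sites, so the Hamming distance is 5.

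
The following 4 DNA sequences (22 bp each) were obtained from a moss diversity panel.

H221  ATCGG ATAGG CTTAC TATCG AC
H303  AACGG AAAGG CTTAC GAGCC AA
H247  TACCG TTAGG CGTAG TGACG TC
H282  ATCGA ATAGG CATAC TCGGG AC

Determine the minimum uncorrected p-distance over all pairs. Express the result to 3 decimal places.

0.227

Pairwise Hamming distances:
  H221 vs H303: 6
  H221 vs H247: 9
  H221 vs H282: 5
  H303 vs H247: 12
  H303 vs H282: 9
  H247 vs H282: 11
The smallest is 5 mismatches, between H221 and H282; p = 5/22 = 0.227.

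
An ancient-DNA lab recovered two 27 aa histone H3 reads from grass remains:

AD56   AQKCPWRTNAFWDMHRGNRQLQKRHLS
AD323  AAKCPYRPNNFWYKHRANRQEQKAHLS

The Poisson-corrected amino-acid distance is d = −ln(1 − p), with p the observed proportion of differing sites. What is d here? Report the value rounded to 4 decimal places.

Differing sites — 2:Q/A; 6:W/Y; 8:T/P; 10:A/N; 13:D/Y; 14:M/K; 17:G/A; 21:L/E; 24:R/A.
p = 9/27 = 0.333333.
d = −ln(1 − 0.333333) = −ln(0.666667) = 0.4055.

0.4055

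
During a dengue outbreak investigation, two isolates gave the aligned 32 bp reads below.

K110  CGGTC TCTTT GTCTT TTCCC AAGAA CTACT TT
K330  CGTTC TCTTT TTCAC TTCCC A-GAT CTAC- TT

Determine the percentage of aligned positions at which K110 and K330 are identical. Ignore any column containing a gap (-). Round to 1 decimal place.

Excluding the 2 gap columns leaves 30 comparable sites.
Mismatches occur at site 3 (G/T), site 11 (G/T), site 14 (T/A), site 15 (T/C), site 25 (A/T).
25 of the 30 comparable sites match, so the percent identity is 25/30 × 100 = 83.3%.

83.3%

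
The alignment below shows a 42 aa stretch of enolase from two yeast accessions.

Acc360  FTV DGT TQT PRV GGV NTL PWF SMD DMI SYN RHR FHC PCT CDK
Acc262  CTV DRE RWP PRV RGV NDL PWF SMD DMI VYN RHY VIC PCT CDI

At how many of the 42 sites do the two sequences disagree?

13

The sequences differ at positions 1 (F/C), 5 (G/R), 6 (T/E), 7 (T/R), 8 (Q/W), 9 (T/P), 13 (G/R), 17 (T/D), 28 (S/V), 33 (R/Y), 34 (F/V), 35 (H/I), 42 (K/I).
That gives 13 mismatches out of 42 aligned sites, so the Hamming distance is 13.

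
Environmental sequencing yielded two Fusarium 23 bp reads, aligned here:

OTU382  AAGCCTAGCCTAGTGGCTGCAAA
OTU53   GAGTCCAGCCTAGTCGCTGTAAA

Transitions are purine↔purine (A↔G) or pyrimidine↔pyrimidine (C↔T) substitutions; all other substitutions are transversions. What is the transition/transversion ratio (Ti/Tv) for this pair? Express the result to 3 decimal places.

4.000

Differing sites — 1:A/G (Ti); 4:C/T (Ti); 6:T/C (Ti); 15:G/C (Tv); 20:C/T (Ti).
Of the 5 differences, 4 transitions and 1 transversion, so Ti/Tv = 4/1 = 4.000.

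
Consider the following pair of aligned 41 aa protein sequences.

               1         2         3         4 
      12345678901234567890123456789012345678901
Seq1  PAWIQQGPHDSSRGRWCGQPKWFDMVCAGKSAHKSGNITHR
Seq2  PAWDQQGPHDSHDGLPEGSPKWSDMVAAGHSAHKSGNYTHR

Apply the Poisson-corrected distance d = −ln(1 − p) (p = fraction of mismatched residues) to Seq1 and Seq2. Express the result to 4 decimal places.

The sequences differ at positions 4 (I/D), 12 (S/H), 13 (R/D), 15 (R/L), 16 (W/P), 17 (C/E), 19 (Q/S), 23 (F/S), 27 (C/A), 30 (K/H), 38 (I/Y).
p = 11/41 = 0.268293.
d = −ln(1 − 0.268293) = −ln(0.731707) = 0.3124.

0.3124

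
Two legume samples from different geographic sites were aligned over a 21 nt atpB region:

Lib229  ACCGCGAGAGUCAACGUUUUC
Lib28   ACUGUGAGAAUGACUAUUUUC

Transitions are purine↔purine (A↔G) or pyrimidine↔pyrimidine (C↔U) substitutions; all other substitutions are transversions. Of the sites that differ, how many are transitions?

5

Differing sites — 3:C/U (Ti); 5:C/U (Ti); 10:G/A (Ti); 12:C/G (Tv); 14:A/C (Tv); 15:C/U (Ti); 16:G/A (Ti).
Of the 7 differences, 5 transitions and 2 transversions, so the answer is 5.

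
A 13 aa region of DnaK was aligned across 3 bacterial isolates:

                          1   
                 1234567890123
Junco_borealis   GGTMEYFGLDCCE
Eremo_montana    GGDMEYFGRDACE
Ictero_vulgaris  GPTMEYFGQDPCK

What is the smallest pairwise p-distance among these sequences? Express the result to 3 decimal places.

Pairwise Hamming distances:
  Junco_borealis vs Eremo_montana: 3
  Junco_borealis vs Ictero_vulgaris: 4
  Eremo_montana vs Ictero_vulgaris: 5
The smallest is 3 mismatches, between Junco_borealis and Eremo_montana; p = 3/13 = 0.231.

0.231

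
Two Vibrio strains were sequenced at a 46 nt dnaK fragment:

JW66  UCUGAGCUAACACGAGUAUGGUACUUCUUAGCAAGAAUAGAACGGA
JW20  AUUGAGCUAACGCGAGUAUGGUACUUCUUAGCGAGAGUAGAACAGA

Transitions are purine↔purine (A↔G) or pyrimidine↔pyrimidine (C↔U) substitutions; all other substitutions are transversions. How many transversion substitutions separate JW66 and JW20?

1

Mismatches occur at site 1 (U↔A, transversion), site 2 (C↔U, transition), site 12 (A↔G, transition), site 33 (A↔G, transition), site 37 (A↔G, transition), site 44 (G↔A, transition).
Of the 6 differences, 5 transitions and 1 transversion, so the answer is 1.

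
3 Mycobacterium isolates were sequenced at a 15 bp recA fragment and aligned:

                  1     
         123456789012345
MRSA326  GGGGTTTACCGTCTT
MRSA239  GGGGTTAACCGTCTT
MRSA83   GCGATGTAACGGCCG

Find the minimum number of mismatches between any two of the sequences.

Pairwise Hamming distances:
  MRSA326 vs MRSA239: 1
  MRSA326 vs MRSA83: 7
  MRSA239 vs MRSA83: 8
The smallest is 1, between MRSA326 and MRSA239.

1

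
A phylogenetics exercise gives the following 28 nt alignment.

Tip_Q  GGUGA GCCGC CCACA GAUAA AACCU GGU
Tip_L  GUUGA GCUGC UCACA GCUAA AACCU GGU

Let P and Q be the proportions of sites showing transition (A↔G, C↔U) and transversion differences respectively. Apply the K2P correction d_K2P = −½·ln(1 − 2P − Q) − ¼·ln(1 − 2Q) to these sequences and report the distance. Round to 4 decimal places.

Differing sites — 2:G/U (Tv); 8:C/U (Ti); 11:C/U (Ti); 17:A/C (Tv).
Of the 4 differences, 2 transitions and 2 transversions over 28 sites: P = 2/28 = 0.071429, Q = 2/28 = 0.071429.
d = −0.5·ln(0.785713) − 0.25·ln(0.857142) = −0.5·(-0.241164) − 0.25·(-0.154152) = 0.1591.

0.1591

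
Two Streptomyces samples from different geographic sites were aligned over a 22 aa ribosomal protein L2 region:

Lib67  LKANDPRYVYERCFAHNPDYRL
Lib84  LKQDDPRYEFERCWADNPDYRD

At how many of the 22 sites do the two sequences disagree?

Mismatches occur at site 3 (A/Q), site 4 (N/D), site 9 (V/E), site 10 (Y/F), site 14 (F/W), site 16 (H/D), site 22 (L/D).
That gives 7 mismatches out of 22 aligned sites, so the Hamming distance is 7.

7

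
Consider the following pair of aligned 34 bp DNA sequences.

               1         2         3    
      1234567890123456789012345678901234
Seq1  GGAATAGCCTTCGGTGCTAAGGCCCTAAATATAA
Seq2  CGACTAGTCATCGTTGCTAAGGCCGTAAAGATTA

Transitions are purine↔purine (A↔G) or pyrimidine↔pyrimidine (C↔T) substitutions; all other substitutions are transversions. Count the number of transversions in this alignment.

Differing sites — 1:G/C (Tv); 4:A/C (Tv); 8:C/T (Ti); 10:T/A (Tv); 14:G/T (Tv); 25:C/G (Tv); 30:T/G (Tv); 33:A/T (Tv).
Of the 8 differences, 1 transition and 7 transversions, so the answer is 7.

7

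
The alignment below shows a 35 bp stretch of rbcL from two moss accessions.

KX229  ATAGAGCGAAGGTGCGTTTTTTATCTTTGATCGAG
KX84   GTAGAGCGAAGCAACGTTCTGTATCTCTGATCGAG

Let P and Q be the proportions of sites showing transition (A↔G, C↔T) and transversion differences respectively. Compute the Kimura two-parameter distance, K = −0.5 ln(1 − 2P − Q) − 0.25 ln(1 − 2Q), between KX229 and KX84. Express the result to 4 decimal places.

0.2357

Mismatches occur at site 1 (A↔G, transition), site 12 (G↔C, transversion), site 13 (T↔A, transversion), site 14 (G↔A, transition), site 19 (T↔C, transition), site 21 (T↔G, transversion), site 27 (T↔C, transition).
Of the 7 differences, 4 transitions and 3 transversions over 35 sites: P = 4/35 = 0.114286, Q = 3/35 = 0.085714.
d = −0.5·ln(0.685714) − 0.25·ln(0.828572) = −0.5·(-0.377295) − 0.25·(-0.188052) = 0.2357.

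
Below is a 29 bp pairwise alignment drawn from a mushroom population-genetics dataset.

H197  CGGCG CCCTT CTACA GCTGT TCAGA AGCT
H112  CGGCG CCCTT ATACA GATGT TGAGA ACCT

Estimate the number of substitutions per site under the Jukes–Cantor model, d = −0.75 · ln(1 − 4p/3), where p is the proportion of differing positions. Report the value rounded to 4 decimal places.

Differing sites — 11:C/A; 17:C/A; 22:C/G; 27:G/C.
p = 4/29 = 0.137931.
d = −0.75 · ln(1 − (4/3)·0.137931) = −0.75 · ln(0.816092) = −0.75 · (-0.203228) = 0.1524.

0.1524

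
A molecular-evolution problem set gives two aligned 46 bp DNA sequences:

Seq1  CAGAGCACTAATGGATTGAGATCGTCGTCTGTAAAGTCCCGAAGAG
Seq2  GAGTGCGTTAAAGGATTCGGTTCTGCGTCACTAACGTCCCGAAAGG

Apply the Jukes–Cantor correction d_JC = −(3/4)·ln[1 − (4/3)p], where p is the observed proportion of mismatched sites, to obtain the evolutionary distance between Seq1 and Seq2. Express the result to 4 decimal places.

0.4279

Mismatches occur at site 1 (C↔G), site 4 (A↔T), site 7 (A↔G), site 8 (C↔T), site 12 (T↔A), site 18 (G↔C), site 19 (A↔G), site 21 (A↔T), site 24 (G↔T), site 25 (T↔G), site 30 (T↔A), site 31 (G↔C), site 35 (A↔C), site 44 (G↔A), site 45 (A↔G).
p = 15/46 = 0.326087.
d = −0.75 · ln(1 − (4/3)·0.326087) = −0.75 · ln(0.565217) = −0.75 · (-0.570546) = 0.4279.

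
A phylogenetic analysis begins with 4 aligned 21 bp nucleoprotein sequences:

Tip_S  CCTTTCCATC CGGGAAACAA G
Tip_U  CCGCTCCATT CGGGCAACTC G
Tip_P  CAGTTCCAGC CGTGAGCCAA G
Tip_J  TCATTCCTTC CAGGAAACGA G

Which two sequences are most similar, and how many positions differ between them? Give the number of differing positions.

Pairwise Hamming distances:
  Tip_S vs Tip_U: 6
  Tip_S vs Tip_P: 6
  Tip_S vs Tip_J: 5
  Tip_U vs Tip_P: 10
  Tip_U vs Tip_J: 9
  Tip_P vs Tip_J: 10
The smallest is 5, between Tip_S and Tip_J.

5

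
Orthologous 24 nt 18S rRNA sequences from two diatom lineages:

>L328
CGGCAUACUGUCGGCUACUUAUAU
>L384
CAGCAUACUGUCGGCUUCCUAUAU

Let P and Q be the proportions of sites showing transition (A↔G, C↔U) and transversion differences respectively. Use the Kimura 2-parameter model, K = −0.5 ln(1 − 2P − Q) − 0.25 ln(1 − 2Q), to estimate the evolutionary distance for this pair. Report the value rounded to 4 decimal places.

The sequences differ at positions 2 (G/A, transition), 17 (A/U, transversion), 19 (U/C, transition).
Of the 3 differences, 2 transitions and 1 transversion over 24 sites: P = 2/24 = 0.083333, Q = 1/24 = 0.041667.
d = −0.5·ln(0.791667) − 0.25·ln(0.916666) = −0.5·(-0.233614) − 0.25·(-0.087012) = 0.1386.

0.1386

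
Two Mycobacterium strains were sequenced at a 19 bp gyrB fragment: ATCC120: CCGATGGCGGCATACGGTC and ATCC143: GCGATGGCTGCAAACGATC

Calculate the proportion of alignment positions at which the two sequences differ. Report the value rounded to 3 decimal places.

Differing sites — 1:C/G; 9:G/T; 13:T/A; 17:G/A.
There are 4 differences over 19 sites, so p = 4/19 = 0.211.

0.211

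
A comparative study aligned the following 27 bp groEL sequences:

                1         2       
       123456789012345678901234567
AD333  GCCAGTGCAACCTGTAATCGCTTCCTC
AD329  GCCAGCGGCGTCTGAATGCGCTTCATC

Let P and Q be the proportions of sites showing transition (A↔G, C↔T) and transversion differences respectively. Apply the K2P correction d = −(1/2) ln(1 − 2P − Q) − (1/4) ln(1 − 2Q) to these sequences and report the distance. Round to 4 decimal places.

0.4408

The sequences differ at positions 6 (T/C, transition), 8 (C/G, transversion), 9 (A/C, transversion), 10 (A/G, transition), 11 (C/T, transition), 15 (T/A, transversion), 17 (A/T, transversion), 18 (T/G, transversion), 25 (C/A, transversion).
Of the 9 differences, 3 transitions and 6 transversions over 27 sites: P = 3/27 = 0.111111, Q = 6/27 = 0.222222.
d = −0.5·ln(0.555556) − 0.25·ln(0.555556) = −0.5·(-0.587786) − 0.25·(-0.587786) = 0.4408.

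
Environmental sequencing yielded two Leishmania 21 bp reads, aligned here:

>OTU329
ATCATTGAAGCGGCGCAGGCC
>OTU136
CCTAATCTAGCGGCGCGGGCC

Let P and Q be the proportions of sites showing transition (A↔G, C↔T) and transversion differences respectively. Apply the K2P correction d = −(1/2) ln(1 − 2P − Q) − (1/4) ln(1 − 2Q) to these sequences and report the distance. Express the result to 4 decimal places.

Differing sites — 1:A/C (Tv); 2:T/C (Ti); 3:C/T (Ti); 5:T/A (Tv); 7:G/C (Tv); 8:A/T (Tv); 17:A/G (Ti).
Of the 7 differences, 3 transitions and 4 transversions over 21 sites: P = 3/21 = 0.142857, Q = 4/21 = 0.190476.
d = −0.5·ln(0.523810) − 0.25·ln(0.619048) = −0.5·(-0.646626) − 0.25·(-0.479572) = 0.4432.

0.4432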